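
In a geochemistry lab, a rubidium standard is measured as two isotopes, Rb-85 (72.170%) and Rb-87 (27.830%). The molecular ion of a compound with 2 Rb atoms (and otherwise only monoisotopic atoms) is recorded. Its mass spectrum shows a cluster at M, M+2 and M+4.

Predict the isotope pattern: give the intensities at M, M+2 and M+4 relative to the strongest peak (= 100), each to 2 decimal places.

100.00 : 77.12 : 14.87

Each Rb atom is independently Rb-85 (p = 0.72170) or Rb-87 (q = 0.27830); the cluster is the binomial expansion (p + q)^2.
P(M) = 0.72170^2 = 0.520851
P(M+2) = 2 × 0.72170^1 × 0.27830^1 = 0.401698
P(M+4) = 0.27830^2 = 0.077451
The M peak is largest (0.520851); scaling to 100 gives 100.00 : 77.12 : 14.87.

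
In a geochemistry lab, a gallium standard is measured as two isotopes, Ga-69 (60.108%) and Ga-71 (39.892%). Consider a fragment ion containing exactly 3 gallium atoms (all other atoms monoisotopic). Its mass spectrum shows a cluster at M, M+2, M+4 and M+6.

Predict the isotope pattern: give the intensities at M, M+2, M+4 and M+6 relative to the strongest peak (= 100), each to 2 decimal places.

Each Ga atom is independently Ga-69 (p = 0.60108) or Ga-71 (q = 0.39892); the cluster is the binomial expansion (p + q)^3.
P(M) = 0.60108^3 = 0.217169
P(M+2) = 3 × 0.60108^2 × 0.39892^1 = 0.432386
P(M+4) = 3 × 0.60108^1 × 0.39892^2 = 0.286963
P(M+6) = 0.39892^3 = 0.063483
The M+2 peak is largest (0.432386); scaling to 100 gives 50.23 : 100.00 : 66.37 : 14.68.

50.23 : 100.00 : 66.37 : 14.68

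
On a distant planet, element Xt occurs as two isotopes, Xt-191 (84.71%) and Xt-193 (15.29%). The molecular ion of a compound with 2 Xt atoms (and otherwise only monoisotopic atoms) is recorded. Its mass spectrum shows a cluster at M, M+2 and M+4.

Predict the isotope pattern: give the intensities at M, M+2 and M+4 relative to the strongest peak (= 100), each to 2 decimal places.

100.00 : 36.10 : 3.26

Each Xt atom is independently Xt-191 (p = 0.8471) or Xt-193 (q = 0.1529); the cluster is the binomial expansion (p + q)^2.
P(M) = 0.8471^2 = 0.717578
P(M+2) = 2 × 0.8471^1 × 0.1529^1 = 0.259043
P(M+4) = 0.1529^2 = 0.023378
The M peak is largest (0.717578); scaling to 100 gives 100.00 : 36.10 : 3.26.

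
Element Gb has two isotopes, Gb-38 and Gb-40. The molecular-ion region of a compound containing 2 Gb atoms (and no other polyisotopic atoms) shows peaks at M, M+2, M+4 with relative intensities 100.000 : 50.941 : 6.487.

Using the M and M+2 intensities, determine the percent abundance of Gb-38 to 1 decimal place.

79.7%

Write p for the Gb-38 fraction. I(M+2)/I(M) = [C(2,1)·p^1·(1−p)] / p^2 = 2·(1−p)/p = 50.941/100.000 = 0.5094
(1−p)/p = 0.5094/2 = 0.2547  ⇒  p = 1/(1 + 0.2547) = 0.7970
Gb-38: 79.7%, Gb-40: 20.3%.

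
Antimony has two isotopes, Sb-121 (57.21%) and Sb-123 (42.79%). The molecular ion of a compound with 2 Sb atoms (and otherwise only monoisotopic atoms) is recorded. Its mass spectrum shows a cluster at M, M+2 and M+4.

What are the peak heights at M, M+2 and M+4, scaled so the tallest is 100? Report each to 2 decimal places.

66.85 : 100.00 : 37.40

Expanding (0.5721 + 0.4279)^2:
P(M) = 0.5721^2 = 0.327298
P(M+2) = 2 × 0.5721^1 × 0.4279^1 = 0.489603
P(M+4) = 0.4279^2 = 0.183098
The M+2 peak is largest (0.489603); scaling to 100 gives 66.85 : 100.00 : 37.40.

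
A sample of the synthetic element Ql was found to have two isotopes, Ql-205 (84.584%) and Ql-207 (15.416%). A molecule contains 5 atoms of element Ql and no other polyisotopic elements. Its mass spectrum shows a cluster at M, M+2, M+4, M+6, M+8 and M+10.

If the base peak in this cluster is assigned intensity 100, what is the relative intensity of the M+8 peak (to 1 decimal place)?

Binomial terms of (0.84584 + 0.15416)^5: M 0.4330, M+2 0.3945, M+4 0.1438, M+6 0.0262, M+8 0.0024, M+10 0.0001 → M is the base peak.
P(M) = C(5,0) × 0.84584^5 × 0.15416^0 = 1 × 0.43295334 × 1.0000 = 0.432953 (base)
P(M+8) = C(5,4) × 0.84584^1 × 0.15416^4 = 5 × 0.84584 × 0.00056479 = 0.002389
Relative intensity = 0.002389 / 0.432953 × 100 = 0.6

0.6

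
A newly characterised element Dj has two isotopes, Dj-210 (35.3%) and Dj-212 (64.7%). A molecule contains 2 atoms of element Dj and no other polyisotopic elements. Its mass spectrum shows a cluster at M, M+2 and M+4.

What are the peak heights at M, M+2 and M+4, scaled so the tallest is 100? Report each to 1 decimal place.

Each Dj atom is independently Dj-210 (p = 0.353) or Dj-212 (q = 0.647); the cluster is the binomial expansion (p + q)^2.
P(M) = 0.353^2 = 0.124609
P(M+2) = 2 × 0.353^1 × 0.647^1 = 0.456782
P(M+4) = 0.647^2 = 0.418609
The M+2 peak is largest (0.456782); scaling to 100 gives 27.3 : 100.0 : 91.6.

27.3 : 100.0 : 91.6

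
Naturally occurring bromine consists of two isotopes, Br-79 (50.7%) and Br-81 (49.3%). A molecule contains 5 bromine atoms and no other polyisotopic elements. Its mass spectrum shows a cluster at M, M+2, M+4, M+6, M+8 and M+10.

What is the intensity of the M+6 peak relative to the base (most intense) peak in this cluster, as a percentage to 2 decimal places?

97.24%

Term probabilities: M 0.0335, M+2 0.1629, M+4 0.3168, M+6 0.3080, M+8 0.1497, M+10 0.0291. Base peak = M+4.
P(M+4) = C(5,2) × 0.507^3 × 0.493^2 = 10 × 0.13032384 × 0.243049 = 0.316751 (base)
P(M+6) = C(5,3) × 0.507^2 × 0.493^3 = 10 × 0.257049 × 0.11982316 = 0.308004
Relative intensity = 0.308004 / 0.316751 × 100 = 97.24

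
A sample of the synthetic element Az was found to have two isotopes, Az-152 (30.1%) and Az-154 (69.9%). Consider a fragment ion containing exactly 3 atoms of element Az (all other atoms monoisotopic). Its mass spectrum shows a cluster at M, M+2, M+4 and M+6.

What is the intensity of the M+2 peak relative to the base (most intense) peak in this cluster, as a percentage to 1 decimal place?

43.1%

Binomial terms of (0.301 + 0.699)^3: M 0.0273, M+2 0.1900, M+4 0.4412, M+6 0.3415 → M+4 is the base peak.
P(M+4) = C(3,2) × 0.301^1 × 0.699^2 = 3 × 0.3010 × 0.488601 = 0.441207 (base)
P(M+2) = C(3,1) × 0.301^2 × 0.699^1 = 3 × 0.090601 × 0.6990 = 0.189990
Relative intensity = 0.189990 / 0.441207 × 100 = 43.1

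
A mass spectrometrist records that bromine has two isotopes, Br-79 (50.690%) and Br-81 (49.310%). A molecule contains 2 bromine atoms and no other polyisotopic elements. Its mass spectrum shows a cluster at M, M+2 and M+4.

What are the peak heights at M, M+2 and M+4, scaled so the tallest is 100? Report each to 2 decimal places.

51.40 : 100.00 : 48.64

The 2 Br atoms are independent, so intensities follow the terms of (0.50690 + 0.49310)^2.
P(M) = 0.50690^2 = 0.256948
P(M+2) = 2 × 0.50690^1 × 0.49310^1 = 0.499905
P(M+4) = 0.49310^2 = 0.243148
The M+2 peak is largest (0.499905); scaling to 100 gives 51.40 : 100.00 : 48.64.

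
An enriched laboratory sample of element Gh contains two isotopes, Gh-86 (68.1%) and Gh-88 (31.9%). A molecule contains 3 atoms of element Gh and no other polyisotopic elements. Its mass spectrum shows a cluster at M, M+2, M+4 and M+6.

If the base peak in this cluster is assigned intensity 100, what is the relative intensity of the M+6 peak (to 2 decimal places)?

7.31

Term probabilities: M 0.3158, M+2 0.4438, M+4 0.2079, M+6 0.0325. Base peak = M+2.
P(M+2) = C(3,1) × 0.681^2 × 0.319^1 = 3 × 0.463761 × 0.3190 = 0.443819 (base)
P(M+6) = C(3,3) × 0.681^0 × 0.319^3 = 1 × 1.0000 × 0.03246176 = 0.032462
Relative intensity = 0.032462 / 0.443819 × 100 = 7.31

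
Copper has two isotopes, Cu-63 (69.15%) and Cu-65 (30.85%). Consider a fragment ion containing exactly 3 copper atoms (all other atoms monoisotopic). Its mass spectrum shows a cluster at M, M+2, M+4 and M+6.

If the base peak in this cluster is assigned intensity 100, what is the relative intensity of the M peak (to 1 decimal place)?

74.7

Binomial terms of (0.6915 + 0.3085)^3: M 0.3307, M+2 0.4425, M+4 0.1974, M+6 0.0294 → M+2 is the base peak.
P(M+2) = C(3,1) × 0.6915^2 × 0.3085^1 = 3 × 0.47817225 × 0.3085 = 0.442548 (base)
P(M) = C(3,0) × 0.6915^3 × 0.3085^0 = 1 × 0.33065611 × 1.0000 = 0.330656
Relative intensity = 0.330656 / 0.442548 × 100 = 74.7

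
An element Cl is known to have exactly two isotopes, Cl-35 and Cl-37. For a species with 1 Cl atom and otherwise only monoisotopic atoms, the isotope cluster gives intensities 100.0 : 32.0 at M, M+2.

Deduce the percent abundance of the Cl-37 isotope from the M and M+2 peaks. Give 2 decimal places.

If p is the fraction of Cl that is Cl-35, then I(M+2)/I(M) = [C(1,1)·p^0·(1−p)] / p^1 = 1·(1−p)/p = 32.0/100.0 = 0.3200
(1−p)/p = 0.3200/1 = 0.3200  ⇒  p = 1/(1 + 0.3200) = 0.7576
Cl-35: 75.76%, Cl-37: 24.24%.

24.24%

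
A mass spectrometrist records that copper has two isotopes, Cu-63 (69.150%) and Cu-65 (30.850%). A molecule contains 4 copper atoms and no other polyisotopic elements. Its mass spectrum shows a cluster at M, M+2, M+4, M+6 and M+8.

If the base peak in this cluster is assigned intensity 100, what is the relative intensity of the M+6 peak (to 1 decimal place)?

Term probabilities: M 0.2286, M+2 0.4080, M+4 0.2731, M+6 0.0812, M+8 0.0091. Base peak = M+2.
P(M+2) = C(4,1) × 0.69150^3 × 0.30850^1 = 4 × 0.33065611 × 0.3085 = 0.408030 (base)
P(M+6) = C(4,3) × 0.69150^1 × 0.30850^3 = 4 × 0.6915 × 0.02936064 = 0.081212
Relative intensity = 0.081212 / 0.408030 × 100 = 19.9

19.9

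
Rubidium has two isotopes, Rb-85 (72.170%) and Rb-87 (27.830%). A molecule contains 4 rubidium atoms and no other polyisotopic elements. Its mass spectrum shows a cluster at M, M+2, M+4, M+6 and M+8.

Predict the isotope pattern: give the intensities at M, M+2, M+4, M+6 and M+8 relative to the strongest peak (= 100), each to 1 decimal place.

64.8 : 100.0 : 57.8 : 14.9 : 1.4

Expanding (0.72170 + 0.27830)^4:
P(M) = 0.72170^4 = 0.271286
P(M+2) = 4 × 0.72170^3 × 0.27830^1 = 0.418450
P(M+4) = 6 × 0.72170^2 × 0.27830^2 = 0.242042
P(M+6) = 4 × 0.72170^1 × 0.27830^3 = 0.062224
P(M+8) = 0.27830^4 = 0.005999
The M+2 peak is largest (0.418450); scaling to 100 gives 64.8 : 100.0 : 57.8 : 14.9 : 1.4.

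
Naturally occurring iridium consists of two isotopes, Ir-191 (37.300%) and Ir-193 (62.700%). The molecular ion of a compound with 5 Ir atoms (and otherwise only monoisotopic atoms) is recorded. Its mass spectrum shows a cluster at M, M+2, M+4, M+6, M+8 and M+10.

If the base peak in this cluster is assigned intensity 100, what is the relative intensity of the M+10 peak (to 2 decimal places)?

Binomial terms of (0.37300 + 0.62700)^5: M 0.0072, M+2 0.0607, M+4 0.2040, M+6 0.3429, M+8 0.2882, M+10 0.0969 → M+6 is the base peak.
P(M+6) = C(5,3) × 0.37300^2 × 0.62700^3 = 10 × 0.139129 × 0.24649188 = 0.342942 (base)
P(M+10) = C(5,5) × 0.37300^0 × 0.62700^5 = 1 × 1.0000 × 0.09690311 = 0.096903
Relative intensity = 0.096903 / 0.342942 × 100 = 28.26

28.26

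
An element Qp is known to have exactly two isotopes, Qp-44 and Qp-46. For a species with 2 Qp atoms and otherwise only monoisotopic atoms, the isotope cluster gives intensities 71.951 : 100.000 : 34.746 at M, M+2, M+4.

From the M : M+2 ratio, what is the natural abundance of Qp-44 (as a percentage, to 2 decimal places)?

59.00%

Write p for the Qp-44 fraction. I(M+2)/I(M) = [C(2,1)·p^1·(1−p)] / p^2 = 2·(1−p)/p = 100.000/71.951 = 1.3898
(1−p)/p = 1.3898/2 = 0.6949  ⇒  p = 1/(1 + 0.6949) = 0.5900
Qp-44: 59.00%, Qp-46: 41.00%.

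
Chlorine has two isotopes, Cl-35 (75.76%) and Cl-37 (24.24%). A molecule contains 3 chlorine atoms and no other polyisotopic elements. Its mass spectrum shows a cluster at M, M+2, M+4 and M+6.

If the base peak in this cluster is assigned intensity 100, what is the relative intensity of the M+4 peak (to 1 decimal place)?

30.7

Term probabilities: M 0.4348, M+2 0.4174, M+4 0.1335, M+6 0.0142. Base peak = M.
P(M) = C(3,0) × 0.7576^3 × 0.2424^0 = 1 × 0.4348304 × 1.0000 = 0.434830 (base)
P(M+4) = C(3,2) × 0.7576^1 × 0.2424^2 = 3 × 0.7576 × 0.05875776 = 0.133545
Relative intensity = 0.133545 / 0.434830 × 100 = 30.7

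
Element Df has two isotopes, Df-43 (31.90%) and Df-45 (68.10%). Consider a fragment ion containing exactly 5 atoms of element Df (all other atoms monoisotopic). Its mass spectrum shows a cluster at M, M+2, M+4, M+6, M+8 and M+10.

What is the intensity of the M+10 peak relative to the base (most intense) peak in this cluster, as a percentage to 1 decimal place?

42.7%

(0.3190 + 0.6810)^5 gives M 0.0033, M+2 0.0353, M+4 0.1505, M+6 0.3214, M+8 0.3430, M+10 0.1465; the largest is M+8.
P(M+8) = C(5,4) × 0.3190^1 × 0.6810^4 = 5 × 0.3190 × 0.21507427 = 0.343043 (base)
P(M+10) = C(5,5) × 0.3190^0 × 0.6810^5 = 1 × 1.0000 × 0.14646557 = 0.146466
Relative intensity = 0.146466 / 0.343043 × 100 = 42.7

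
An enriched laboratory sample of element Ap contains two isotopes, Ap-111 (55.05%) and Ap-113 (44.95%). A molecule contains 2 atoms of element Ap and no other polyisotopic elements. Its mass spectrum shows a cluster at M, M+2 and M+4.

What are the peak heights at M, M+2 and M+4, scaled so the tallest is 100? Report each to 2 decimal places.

61.23 : 100.00 : 40.83

Expanding (0.5505 + 0.4495)^2:
P(M) = 0.5505^2 = 0.303050
P(M+2) = 2 × 0.5505^1 × 0.4495^1 = 0.494899
P(M+4) = 0.4495^2 = 0.202050
The M+2 peak is largest (0.494899); scaling to 100 gives 61.23 : 100.00 : 40.83.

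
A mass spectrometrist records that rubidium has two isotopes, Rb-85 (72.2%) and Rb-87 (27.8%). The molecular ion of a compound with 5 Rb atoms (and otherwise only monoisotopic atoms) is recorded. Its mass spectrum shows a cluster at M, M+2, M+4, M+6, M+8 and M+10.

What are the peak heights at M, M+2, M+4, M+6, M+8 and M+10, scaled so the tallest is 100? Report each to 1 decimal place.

51.9 : 100.0 : 77.0 : 29.7 : 5.7 : 0.4

Expanding (0.722 + 0.278)^5:
P(M) = 0.722^5 = 0.196194
P(M+2) = 5 × 0.722^4 × 0.278^1 = 0.377714
P(M+4) = 10 × 0.722^3 × 0.278^2 = 0.290872
P(M+6) = 10 × 0.722^2 × 0.278^3 = 0.111998
P(M+8) = 5 × 0.722^1 × 0.278^4 = 0.021562
P(M+10) = 0.278^5 = 0.001660
The M+2 peak is largest (0.377714); scaling to 100 gives 51.9 : 100.0 : 77.0 : 29.7 : 5.7 : 0.4.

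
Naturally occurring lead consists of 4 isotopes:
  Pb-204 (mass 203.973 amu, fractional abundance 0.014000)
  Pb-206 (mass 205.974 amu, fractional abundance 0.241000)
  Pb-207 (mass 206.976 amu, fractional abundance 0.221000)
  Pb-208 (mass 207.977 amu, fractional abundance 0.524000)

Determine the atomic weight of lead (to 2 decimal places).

207.22 amu

Weight each isotope mass by its fractional abundance: 0.014000 × 203.973 + 0.241000 × 205.974 + 0.221000 × 206.976 + 0.524000 × 207.977
= 2.8556 + 49.6397 + 45.7417 + 108.9799 = 207.2169 amu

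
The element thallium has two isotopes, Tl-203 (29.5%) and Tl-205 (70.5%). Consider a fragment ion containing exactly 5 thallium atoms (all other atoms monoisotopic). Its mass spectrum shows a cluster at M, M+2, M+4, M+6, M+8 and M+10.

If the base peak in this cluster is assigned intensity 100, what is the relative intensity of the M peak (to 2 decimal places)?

0.61

Term probabilities: M 0.0022, M+2 0.0267, M+4 0.1276, M+6 0.3049, M+8 0.3644, M+10 0.1742. Base peak = M+8.
P(M+8) = C(5,4) × 0.295^1 × 0.705^4 = 5 × 0.2950 × 0.24703385 = 0.364375 (base)
P(M) = C(5,0) × 0.295^5 × 0.705^0 = 1 × 0.00223414 × 1.0000 = 0.002234
Relative intensity = 0.002234 / 0.364375 × 100 = 0.61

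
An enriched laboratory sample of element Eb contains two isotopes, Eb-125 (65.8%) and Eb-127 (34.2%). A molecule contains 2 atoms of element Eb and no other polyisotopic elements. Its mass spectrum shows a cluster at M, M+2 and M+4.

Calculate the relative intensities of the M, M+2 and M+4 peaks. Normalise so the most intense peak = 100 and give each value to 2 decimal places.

96.20 : 100.00 : 25.99

Each Eb atom is independently Eb-125 (p = 0.658) or Eb-127 (q = 0.342); the cluster is the binomial expansion (p + q)^2.
P(M) = 0.658^2 = 0.432964
P(M+2) = 2 × 0.658^1 × 0.342^1 = 0.450072
P(M+4) = 0.342^2 = 0.116964
The M+2 peak is largest (0.450072); scaling to 100 gives 96.20 : 100.00 : 25.99.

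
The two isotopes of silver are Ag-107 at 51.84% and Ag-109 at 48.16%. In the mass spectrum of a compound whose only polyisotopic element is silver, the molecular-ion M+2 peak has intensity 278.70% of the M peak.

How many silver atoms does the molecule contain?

3

The M+2/M ratio from n Ag atoms is n · q/p = n · 0.4816/0.5184.
n = 2.7870 × 0.5184/0.4816 = 3.00 ≈ 3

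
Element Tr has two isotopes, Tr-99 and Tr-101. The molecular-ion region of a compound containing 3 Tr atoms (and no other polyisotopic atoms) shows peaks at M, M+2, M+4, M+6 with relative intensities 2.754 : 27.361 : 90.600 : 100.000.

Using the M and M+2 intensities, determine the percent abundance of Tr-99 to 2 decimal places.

Write p for the Tr-99 fraction. I(M+2)/I(M) = [C(3,1)·p^2·(1−p)] / p^3 = 3·(1−p)/p = 27.361/2.754 = 9.9350
(1−p)/p = 9.9350/3 = 3.3117  ⇒  p = 1/(1 + 3.3117) = 0.2319
Tr-99: 23.19%, Tr-101: 76.81%.

23.19%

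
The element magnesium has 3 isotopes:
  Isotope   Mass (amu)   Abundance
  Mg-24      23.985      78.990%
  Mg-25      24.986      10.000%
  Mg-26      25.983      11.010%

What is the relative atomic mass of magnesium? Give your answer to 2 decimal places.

Ar = Σ fᵢ·mᵢ = 0.78990 × 23.985 + 0.10000 × 24.986 + 0.11010 × 25.983
= 18.9458 + 2.4986 + 2.8607 = 24.3051 amu

24.31 amu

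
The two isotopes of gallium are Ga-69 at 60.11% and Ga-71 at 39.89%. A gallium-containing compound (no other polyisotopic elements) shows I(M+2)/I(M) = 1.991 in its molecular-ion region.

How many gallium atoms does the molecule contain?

With n Ga atoms, P(M+2)/P(M) = C(n,1)·p^(n−1)q / p^n = n·q/p = n · 0.3989/0.6011.
n = 1.991 × 0.6011/0.3989 = 3.00 ≈ 3

3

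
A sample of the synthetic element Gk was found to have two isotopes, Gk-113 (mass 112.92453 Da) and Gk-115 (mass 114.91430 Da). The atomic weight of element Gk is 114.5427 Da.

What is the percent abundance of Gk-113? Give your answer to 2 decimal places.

18.68%

Writing the weighted mean with unknown fraction x of Gk-113:
112.92453·x + 114.91430·(1 − x) = 114.5427
(112.92453 − 114.91430)·x = 114.5427 − 114.91430
x = -0.37160 / -1.98977 = 0.18676 → 18.68% Gk-113, 81.32% Gk-115.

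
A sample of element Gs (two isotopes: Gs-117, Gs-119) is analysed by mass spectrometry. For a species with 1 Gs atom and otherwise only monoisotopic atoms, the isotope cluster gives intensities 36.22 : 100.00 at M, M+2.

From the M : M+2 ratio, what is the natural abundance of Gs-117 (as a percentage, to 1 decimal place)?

26.6%

Write p for the Gs-117 fraction. I(M+2)/I(M) = [C(1,1)·p^0·(1−p)] / p^1 = 1·(1−p)/p = 100.00/36.22 = 2.7609
(1−p)/p = 2.7609/1 = 2.7609  ⇒  p = 1/(1 + 2.7609) = 0.2659
Gs-117: 26.6%, Gs-119: 73.4%.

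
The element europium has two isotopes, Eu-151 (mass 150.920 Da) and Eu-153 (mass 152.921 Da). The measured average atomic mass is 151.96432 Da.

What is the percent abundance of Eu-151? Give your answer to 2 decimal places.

47.81%

Writing the weighted mean with unknown fraction x of Eu-151:
150.920·x + 152.921·(1 − x) = 151.96432
(150.920 − 152.921)·x = 151.96432 − 152.921
x = -0.95668 / -2.001 = 0.47810 → 47.81% Eu-151, 52.19% Eu-153.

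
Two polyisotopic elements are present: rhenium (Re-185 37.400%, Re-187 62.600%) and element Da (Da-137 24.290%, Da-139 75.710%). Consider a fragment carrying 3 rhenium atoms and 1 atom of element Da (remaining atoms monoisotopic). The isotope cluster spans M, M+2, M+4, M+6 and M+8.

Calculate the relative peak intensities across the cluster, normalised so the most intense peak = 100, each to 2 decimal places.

Rhenium pattern (n=3): 0.05231362 : 0.26268713 : 0.43968487 : 0.24531438
Element Da pattern (n=1): 0.2429 : 0.7571
Convolve the two distributions (both contribute in 2-u steps):
  M: 0.05231362×0.2429 = 0.012707
  M+2: 0.05231362×0.7571 + 0.26268713×0.2429 = 0.103413
  M+4: 0.26268713×0.7571 + 0.43968487×0.2429 = 0.305680
  M+6: 0.43968487×0.7571 + 0.24531438×0.2429 = 0.392472
  M+8: 0.24531438×0.7571 = 0.185728
Scale to base peak (0.392472) = 100: 3.24 : 26.35 : 77.89 : 100.00 : 47.32

3.24 : 26.35 : 77.89 : 100.00 : 47.32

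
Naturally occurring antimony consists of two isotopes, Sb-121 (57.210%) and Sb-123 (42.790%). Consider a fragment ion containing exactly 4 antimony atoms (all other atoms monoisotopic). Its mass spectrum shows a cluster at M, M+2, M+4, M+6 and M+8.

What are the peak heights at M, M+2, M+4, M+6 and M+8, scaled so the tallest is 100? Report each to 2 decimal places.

The 4 Sb atoms are independent, so intensities follow the terms of (0.57210 + 0.42790)^4.
P(M) = 0.57210^4 = 0.107124
P(M+2) = 4 × 0.57210^3 × 0.42790^1 = 0.320493
P(M+4) = 6 × 0.57210^2 × 0.42790^2 = 0.359567
P(M+6) = 4 × 0.57210^1 × 0.42790^3 = 0.179291
P(M+8) = 0.42790^4 = 0.033525
The M+4 peak is largest (0.359567); scaling to 100 gives 29.79 : 89.13 : 100.00 : 49.86 : 9.32.

29.79 : 89.13 : 100.00 : 49.86 : 9.32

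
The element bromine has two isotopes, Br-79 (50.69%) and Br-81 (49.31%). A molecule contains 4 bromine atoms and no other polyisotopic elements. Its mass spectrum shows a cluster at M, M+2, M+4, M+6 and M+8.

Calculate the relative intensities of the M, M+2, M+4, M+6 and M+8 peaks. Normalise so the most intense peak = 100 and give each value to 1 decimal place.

17.6 : 68.5 : 100.0 : 64.9 : 15.8

Each Br atom is independently Br-79 (p = 0.5069) or Br-81 (q = 0.4931); the cluster is the binomial expansion (p + q)^4.
P(M) = 0.5069^4 = 0.066022
P(M+2) = 4 × 0.5069^3 × 0.4931^1 = 0.256899
P(M+4) = 6 × 0.5069^2 × 0.4931^2 = 0.374857
P(M+6) = 4 × 0.5069^1 × 0.4931^3 = 0.243101
P(M+8) = 0.4931^4 = 0.059121
The M+4 peak is largest (0.374857); scaling to 100 gives 17.6 : 68.5 : 100.0 : 64.9 : 15.8.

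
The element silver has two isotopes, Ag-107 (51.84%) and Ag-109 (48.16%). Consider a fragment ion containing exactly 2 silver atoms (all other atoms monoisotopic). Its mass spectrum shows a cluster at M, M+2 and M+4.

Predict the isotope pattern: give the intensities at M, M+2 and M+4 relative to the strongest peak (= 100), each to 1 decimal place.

Each Ag atom is independently Ag-107 (p = 0.5184) or Ag-109 (q = 0.4816); the cluster is the binomial expansion (p + q)^2.
P(M) = 0.5184^2 = 0.268739
P(M+2) = 2 × 0.5184^1 × 0.4816^1 = 0.499323
P(M+4) = 0.4816^2 = 0.231939
The M+2 peak is largest (0.499323); scaling to 100 gives 53.8 : 100.0 : 46.5.

53.8 : 100.0 : 46.5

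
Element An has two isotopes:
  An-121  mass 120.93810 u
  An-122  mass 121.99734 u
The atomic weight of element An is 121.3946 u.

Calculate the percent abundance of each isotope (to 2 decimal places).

An-121: 56.90%, An-122: 43.10%

Let x be the fractional abundance of An-121; then An-122 has abundance 1 − x.
120.93810·x + 121.99734·(1 − x) = 121.3946
(120.93810 − 121.99734)·x = 121.3946 − 121.99734
x = -0.60274 / -1.05924 = 0.56903 → 56.90% An-121, 43.10% An-122.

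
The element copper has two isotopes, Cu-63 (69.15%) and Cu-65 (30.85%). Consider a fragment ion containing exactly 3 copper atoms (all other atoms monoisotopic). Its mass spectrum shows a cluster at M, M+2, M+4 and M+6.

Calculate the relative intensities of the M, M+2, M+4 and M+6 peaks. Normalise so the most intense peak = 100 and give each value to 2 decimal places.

Expanding (0.6915 + 0.3085)^3:
P(M) = 0.6915^3 = 0.330656
P(M+2) = 3 × 0.6915^2 × 0.3085^1 = 0.442548
P(M+4) = 3 × 0.6915^1 × 0.3085^2 = 0.197435
P(M+6) = 0.3085^3 = 0.029361
The M+2 peak is largest (0.442548); scaling to 100 gives 74.72 : 100.00 : 44.61 : 6.63.

74.72 : 100.00 : 44.61 : 6.63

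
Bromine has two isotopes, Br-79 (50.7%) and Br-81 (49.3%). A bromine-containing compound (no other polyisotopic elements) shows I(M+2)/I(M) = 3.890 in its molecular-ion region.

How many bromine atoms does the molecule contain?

4

For n independent Br atoms, I(M+2)/I(M) = n · (abundance Br-81) / (abundance Br-79) = n · 0.493/0.507.
n = 3.890 × 0.507/0.493 = 4.00 ≈ 4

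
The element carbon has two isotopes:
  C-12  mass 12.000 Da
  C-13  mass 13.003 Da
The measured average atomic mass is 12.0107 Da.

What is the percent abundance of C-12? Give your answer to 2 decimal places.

98.93%

With x = fraction of C-12 (so C-13 is 1 − x):
12.000·x + 13.003·(1 − x) = 12.0107
(12.000 − 13.003)·x = 12.0107 − 13.003
x = -0.9923 / -1.003 = 0.98933 → 98.93% C-12, 1.07% C-13.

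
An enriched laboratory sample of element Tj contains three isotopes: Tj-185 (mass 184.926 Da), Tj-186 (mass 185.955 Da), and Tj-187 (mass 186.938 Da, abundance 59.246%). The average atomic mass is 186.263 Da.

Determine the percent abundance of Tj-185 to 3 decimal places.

The remaining 40.754% is split between Tj-185 (fraction x) and Tj-186 (fraction 0.40754 − x).
Substituting: 184.926x + 185.955(0.40754 − x) = 75.50971252
(184.926 − 185.955)x = -0.27438818  ⇒  x = 0.26666, y = 0.14088
Tj-185: 26.666%, Tj-186: 14.088%.

26.666%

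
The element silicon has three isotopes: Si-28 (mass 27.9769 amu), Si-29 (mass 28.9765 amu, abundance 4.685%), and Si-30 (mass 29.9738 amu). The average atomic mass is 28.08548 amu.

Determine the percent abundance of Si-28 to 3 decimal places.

92.223%

The remaining 95.315% is split between Si-28 (fraction x) and Si-30 (fraction 0.95315 − x).
Substituting: 27.9769x + 29.9738(0.95315 − x) = 26.727930975
(27.9769 − 29.9738)x = -1.841596495  ⇒  x = 0.92223, y = 0.03092
Si-28: 92.223%, Si-30: 3.092%.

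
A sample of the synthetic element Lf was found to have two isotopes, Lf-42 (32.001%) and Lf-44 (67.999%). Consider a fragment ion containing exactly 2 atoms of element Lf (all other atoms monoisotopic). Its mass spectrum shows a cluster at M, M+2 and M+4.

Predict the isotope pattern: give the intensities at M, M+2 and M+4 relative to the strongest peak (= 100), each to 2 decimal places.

Each Lf atom is independently Lf-42 (p = 0.32001) or Lf-44 (q = 0.67999); the cluster is the binomial expansion (p + q)^2.
P(M) = 0.32001^2 = 0.102406
P(M+2) = 2 × 0.32001^1 × 0.67999^1 = 0.435207
P(M+4) = 0.67999^2 = 0.462386
The M+4 peak is largest (0.462386); scaling to 100 gives 22.15 : 94.12 : 100.00.

22.15 : 94.12 : 100.00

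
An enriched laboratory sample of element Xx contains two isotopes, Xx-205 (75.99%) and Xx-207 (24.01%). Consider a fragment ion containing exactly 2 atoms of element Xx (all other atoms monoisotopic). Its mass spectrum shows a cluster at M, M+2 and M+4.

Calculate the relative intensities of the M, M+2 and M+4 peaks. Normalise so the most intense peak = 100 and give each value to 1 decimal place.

100.0 : 63.2 : 10.0

Expanding (0.7599 + 0.2401)^2:
P(M) = 0.7599^2 = 0.577448
P(M+2) = 2 × 0.7599^1 × 0.2401^1 = 0.364904
P(M+4) = 0.2401^2 = 0.057648
The M peak is largest (0.577448); scaling to 100 gives 100.0 : 63.2 : 10.0.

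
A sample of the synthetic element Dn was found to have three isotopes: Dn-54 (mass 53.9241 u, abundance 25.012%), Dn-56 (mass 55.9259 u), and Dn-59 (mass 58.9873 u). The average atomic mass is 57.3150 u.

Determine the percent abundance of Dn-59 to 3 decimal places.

61.730%

Let x and y be the fractions of Dn-56 and Dn-59. Then x + y = 1 − 0.25012 = 0.74988 and 55.9259x + 58.9873y = 57.3150 − 0.25012×53.9241 = 43.827504108.
Substituting: 55.9259x + 58.9873(0.74988 − x) = 43.827504108
(55.9259 − 58.9873)x = -0.405892416  ⇒  x = 0.13258, y = 0.61730
Dn-56: 13.258%, Dn-59: 61.730%.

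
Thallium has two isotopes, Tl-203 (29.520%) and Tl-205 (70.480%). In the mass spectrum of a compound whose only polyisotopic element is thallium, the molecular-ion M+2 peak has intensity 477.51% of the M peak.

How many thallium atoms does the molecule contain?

The M+2/M ratio from n Tl atoms is n · q/p = n · 0.70480/0.29520.
n = 4.7751 × 0.29520/0.70480 = 2.00 ≈ 2

2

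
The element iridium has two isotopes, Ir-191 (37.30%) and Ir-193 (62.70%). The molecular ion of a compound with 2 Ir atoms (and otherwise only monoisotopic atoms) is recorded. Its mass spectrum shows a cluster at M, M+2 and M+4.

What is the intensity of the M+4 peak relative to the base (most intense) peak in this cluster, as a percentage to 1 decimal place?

84.0%

Binomial terms of (0.3730 + 0.6270)^2: M 0.1391, M+2 0.4677, M+4 0.3931 → M+2 is the base peak.
P(M+2) = C(2,1) × 0.3730^1 × 0.6270^1 = 2 × 0.3730 × 0.6270 = 0.467742 (base)
P(M+4) = C(2,2) × 0.3730^0 × 0.6270^2 = 1 × 1.0000 × 0.393129 = 0.393129
Relative intensity = 0.393129 / 0.467742 × 100 = 84.0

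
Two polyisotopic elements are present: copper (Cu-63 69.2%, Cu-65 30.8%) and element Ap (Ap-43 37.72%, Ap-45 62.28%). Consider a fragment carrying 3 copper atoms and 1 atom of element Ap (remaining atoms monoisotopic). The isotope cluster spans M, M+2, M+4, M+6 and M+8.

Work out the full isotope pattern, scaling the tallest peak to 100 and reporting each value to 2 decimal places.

Copper pattern (n=3): 0.33137389 : 0.44247034 : 0.19693766 : 0.02921811
Element Ap pattern (n=1): 0.3772 : 0.6228
Convolve the two distributions (both contribute in 2-u steps):
  M: 0.33137389×0.3772 = 0.124994
  M+2: 0.33137389×0.6228 + 0.44247034×0.3772 = 0.373279
  M+4: 0.44247034×0.6228 + 0.19693766×0.3772 = 0.349855
  M+6: 0.19693766×0.6228 + 0.02921811×0.3772 = 0.133674
  M+8: 0.02921811×0.6228 = 0.018197
Scale to base peak (0.373279) = 100: 33.49 : 100.00 : 93.72 : 35.81 : 4.87

33.49 : 100.00 : 93.72 : 35.81 : 4.87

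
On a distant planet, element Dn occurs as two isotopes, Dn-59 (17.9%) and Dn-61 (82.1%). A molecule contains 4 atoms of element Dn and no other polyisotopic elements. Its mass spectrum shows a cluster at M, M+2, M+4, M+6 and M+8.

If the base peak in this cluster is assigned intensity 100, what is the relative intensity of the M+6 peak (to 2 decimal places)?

(0.179 + 0.821)^4 gives M 0.0010, M+2 0.0188, M+4 0.1296, M+6 0.3962, M+8 0.4543; the largest is M+8.
P(M+8) = C(4,4) × 0.179^0 × 0.821^4 = 1 × 1.0000 × 0.45433127 = 0.454331 (base)
P(M+6) = C(4,3) × 0.179^1 × 0.821^3 = 4 × 0.1790 × 0.55338766 = 0.396226
Relative intensity = 0.396226 / 0.454331 × 100 = 87.21

87.21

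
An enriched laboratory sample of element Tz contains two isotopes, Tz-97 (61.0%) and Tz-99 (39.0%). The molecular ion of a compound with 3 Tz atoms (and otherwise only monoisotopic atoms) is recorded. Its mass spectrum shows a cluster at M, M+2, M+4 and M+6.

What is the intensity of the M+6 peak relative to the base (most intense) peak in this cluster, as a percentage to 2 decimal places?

13.63%

Binomial terms of (0.610 + 0.390)^3: M 0.2270, M+2 0.4354, M+4 0.2783, M+6 0.0593 → M+2 is the base peak.
P(M+2) = C(3,1) × 0.610^2 × 0.390^1 = 3 × 0.3721 × 0.3900 = 0.435357 (base)
P(M+6) = C(3,3) × 0.610^0 × 0.390^3 = 1 × 1.0000 × 0.059319 = 0.059319
Relative intensity = 0.059319 / 0.435357 × 100 = 13.63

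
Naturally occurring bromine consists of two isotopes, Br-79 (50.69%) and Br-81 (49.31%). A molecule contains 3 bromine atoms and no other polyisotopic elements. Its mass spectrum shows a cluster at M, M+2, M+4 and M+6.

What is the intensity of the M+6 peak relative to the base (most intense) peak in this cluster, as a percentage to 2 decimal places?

31.54%

Term probabilities: M 0.1302, M+2 0.3801, M+4 0.3698, M+6 0.1199. Base peak = M+2.
P(M+2) = C(3,1) × 0.5069^2 × 0.4931^1 = 3 × 0.25694761 × 0.4931 = 0.380103 (base)
P(M+6) = C(3,3) × 0.5069^0 × 0.4931^3 = 1 × 1.0000 × 0.11989609 = 0.119896
Relative intensity = 0.119896 / 0.380103 × 100 = 31.54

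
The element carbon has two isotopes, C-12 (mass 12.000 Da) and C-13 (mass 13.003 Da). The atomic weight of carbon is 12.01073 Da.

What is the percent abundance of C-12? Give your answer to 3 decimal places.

With x = fraction of C-12 (so C-13 is 1 − x):
12.000·x + 13.003·(1 − x) = 12.01073
(12.000 − 13.003)·x = 12.01073 − 13.003
x = -0.99227 / -1.003 = 0.98930 → 98.930% C-12, 1.070% C-13.

98.930%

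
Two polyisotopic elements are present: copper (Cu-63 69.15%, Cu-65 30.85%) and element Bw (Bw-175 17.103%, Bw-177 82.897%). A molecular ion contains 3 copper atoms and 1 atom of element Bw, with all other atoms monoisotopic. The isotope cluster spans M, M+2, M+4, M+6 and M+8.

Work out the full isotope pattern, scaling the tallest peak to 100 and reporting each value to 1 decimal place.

14.1 : 87.3 : 100.0 : 42.1 : 6.1

Copper pattern (n=3): 0.33065611 : 0.44254842 : 0.19743483 : 0.02936064
Element Bw pattern (n=1): 0.17103 : 0.82897
Convolve the two distributions (both contribute in 2-u steps):
  M: 0.33065611×0.17103 = 0.056552
  M+2: 0.33065611×0.82897 + 0.44254842×0.17103 = 0.349793
  M+4: 0.44254842×0.82897 + 0.19743483×0.17103 = 0.400627
  M+6: 0.19743483×0.82897 + 0.02936064×0.17103 = 0.168689
  M+8: 0.02936064×0.82897 = 0.024339
Scale to base peak (0.400627) = 100: 14.1 : 87.3 : 100.0 : 42.1 : 6.1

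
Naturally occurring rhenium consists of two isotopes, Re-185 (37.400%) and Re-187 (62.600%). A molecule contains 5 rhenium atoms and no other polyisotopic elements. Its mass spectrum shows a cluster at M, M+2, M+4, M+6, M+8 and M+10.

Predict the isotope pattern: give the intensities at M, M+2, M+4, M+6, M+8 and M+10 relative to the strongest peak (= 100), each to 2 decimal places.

Expanding (0.37400 + 0.62600)^5:
P(M) = 0.37400^5 = 0.007317
P(M+2) = 5 × 0.37400^4 × 0.62600^1 = 0.061239
P(M+4) = 10 × 0.37400^3 × 0.62600^2 = 0.205005
P(M+6) = 10 × 0.37400^2 × 0.62600^3 = 0.343136
P(M+8) = 5 × 0.37400^1 × 0.62600^4 = 0.287170
P(M+10) = 0.62600^5 = 0.096133
The M+6 peak is largest (0.343136); scaling to 100 gives 2.13 : 17.85 : 59.74 : 100.00 : 83.69 : 28.02.

2.13 : 17.85 : 59.74 : 100.00 : 83.69 : 28.02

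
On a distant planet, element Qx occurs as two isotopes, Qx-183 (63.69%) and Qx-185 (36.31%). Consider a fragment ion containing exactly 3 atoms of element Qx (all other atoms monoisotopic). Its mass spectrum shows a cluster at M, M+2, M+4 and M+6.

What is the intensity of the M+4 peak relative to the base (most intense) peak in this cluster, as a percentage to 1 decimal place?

Term probabilities: M 0.2584, M+2 0.4419, M+4 0.2519, M+6 0.0479. Base peak = M+2.
P(M+2) = C(3,1) × 0.6369^2 × 0.3631^1 = 3 × 0.40564161 × 0.3631 = 0.441865 (base)
P(M+4) = C(3,2) × 0.6369^1 × 0.3631^2 = 3 × 0.6369 × 0.13184161 = 0.251910
Relative intensity = 0.251910 / 0.441865 × 100 = 57.0

57.0%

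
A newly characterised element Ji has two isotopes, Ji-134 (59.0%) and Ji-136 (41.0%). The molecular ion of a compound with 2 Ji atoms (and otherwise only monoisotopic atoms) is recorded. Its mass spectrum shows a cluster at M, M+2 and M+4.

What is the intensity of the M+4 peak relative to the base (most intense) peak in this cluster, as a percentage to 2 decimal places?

34.75%

Binomial terms of (0.590 + 0.410)^2: M 0.3481, M+2 0.4838, M+4 0.1681 → M+2 is the base peak.
P(M+2) = C(2,1) × 0.590^1 × 0.410^1 = 2 × 0.5900 × 0.4100 = 0.483800 (base)
P(M+4) = C(2,2) × 0.590^0 × 0.410^2 = 1 × 1.0000 × 0.1681 = 0.168100
Relative intensity = 0.168100 / 0.483800 × 100 = 34.75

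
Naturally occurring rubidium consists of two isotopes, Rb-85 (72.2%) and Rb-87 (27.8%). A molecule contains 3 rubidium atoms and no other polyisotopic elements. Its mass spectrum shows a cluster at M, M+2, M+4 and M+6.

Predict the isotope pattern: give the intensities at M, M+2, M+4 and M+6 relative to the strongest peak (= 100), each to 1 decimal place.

Expanding (0.722 + 0.278)^3:
P(M) = 0.722^3 = 0.376367
P(M+2) = 3 × 0.722^2 × 0.278^1 = 0.434751
P(M+4) = 3 × 0.722^1 × 0.278^2 = 0.167397
P(M+6) = 0.278^3 = 0.021485
The M+2 peak is largest (0.434751); scaling to 100 gives 86.6 : 100.0 : 38.5 : 4.9.

86.6 : 100.0 : 38.5 : 4.9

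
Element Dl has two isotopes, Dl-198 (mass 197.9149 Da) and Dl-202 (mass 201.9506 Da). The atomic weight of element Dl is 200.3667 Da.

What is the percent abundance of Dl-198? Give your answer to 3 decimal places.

With x = fraction of Dl-198 (so Dl-202 is 1 − x):
197.9149·x + 201.9506·(1 − x) = 200.3667
(197.9149 − 201.9506)·x = 200.3667 − 201.9506
x = -1.5839 / -4.0357 = 0.39247 → 39.247% Dl-198, 60.753% Dl-202.

39.247%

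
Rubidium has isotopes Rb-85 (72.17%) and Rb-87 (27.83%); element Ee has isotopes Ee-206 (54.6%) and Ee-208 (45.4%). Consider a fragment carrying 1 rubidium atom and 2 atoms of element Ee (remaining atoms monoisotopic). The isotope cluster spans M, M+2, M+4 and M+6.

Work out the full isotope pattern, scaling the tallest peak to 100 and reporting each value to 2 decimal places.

Rubidium pattern (n=1): 0.7217 : 0.2783
Element Ee pattern (n=2): 0.298116 : 0.495768 : 0.206116
Convolve the two distributions (both contribute in 2-u steps):
  M: 0.7217×0.298116 = 0.215150
  M+2: 0.7217×0.495768 + 0.2783×0.298116 = 0.440761
  M+4: 0.7217×0.206116 + 0.2783×0.495768 = 0.286726
  M+6: 0.2783×0.206116 = 0.057362
Scale to base peak (0.440761) = 100: 48.81 : 100.00 : 65.05 : 13.01

48.81 : 100.00 : 65.05 : 13.01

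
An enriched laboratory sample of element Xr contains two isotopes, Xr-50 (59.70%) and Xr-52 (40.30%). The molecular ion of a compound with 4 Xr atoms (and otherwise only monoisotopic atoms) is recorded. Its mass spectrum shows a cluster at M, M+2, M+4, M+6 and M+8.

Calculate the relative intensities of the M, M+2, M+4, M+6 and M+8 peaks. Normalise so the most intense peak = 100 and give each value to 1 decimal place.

Each Xr atom is independently Xr-50 (p = 0.5970) or Xr-52 (q = 0.4030); the cluster is the binomial expansion (p + q)^4.
P(M) = 0.5970^4 = 0.127027
P(M+2) = 4 × 0.5970^3 × 0.4030^1 = 0.342995
P(M+4) = 6 × 0.5970^2 × 0.4030^2 = 0.347304
P(M+6) = 4 × 0.5970^1 × 0.4030^3 = 0.156297
P(M+8) = 0.4030^4 = 0.026377
The M+4 peak is largest (0.347304); scaling to 100 gives 36.6 : 98.8 : 100.0 : 45.0 : 7.6.

36.6 : 98.8 : 100.0 : 45.0 : 7.6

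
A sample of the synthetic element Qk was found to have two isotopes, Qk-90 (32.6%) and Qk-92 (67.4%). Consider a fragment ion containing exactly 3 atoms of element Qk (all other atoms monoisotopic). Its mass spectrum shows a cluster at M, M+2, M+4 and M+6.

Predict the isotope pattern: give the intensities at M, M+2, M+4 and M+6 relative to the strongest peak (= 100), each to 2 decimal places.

7.80 : 48.37 : 100.00 : 68.92

Each Qk atom is independently Qk-90 (p = 0.326) or Qk-92 (q = 0.674); the cluster is the binomial expansion (p + q)^3.
P(M) = 0.326^3 = 0.034646
P(M+2) = 3 × 0.326^2 × 0.674^1 = 0.214890
P(M+4) = 3 × 0.326^1 × 0.674^2 = 0.444282
P(M+6) = 0.674^3 = 0.306182
The M+4 peak is largest (0.444282); scaling to 100 gives 7.80 : 48.37 : 100.00 : 68.92.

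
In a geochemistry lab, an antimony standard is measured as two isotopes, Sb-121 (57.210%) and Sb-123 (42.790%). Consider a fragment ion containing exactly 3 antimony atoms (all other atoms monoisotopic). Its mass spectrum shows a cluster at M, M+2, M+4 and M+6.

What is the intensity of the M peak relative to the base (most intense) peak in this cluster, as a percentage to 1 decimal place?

44.6%

(0.57210 + 0.42790)^3 gives M 0.1872, M+2 0.4202, M+4 0.3143, M+6 0.0783; the largest is M+2.
P(M+2) = C(3,1) × 0.57210^2 × 0.42790^1 = 3 × 0.32729841 × 0.4279 = 0.420153 (base)
P(M) = C(3,0) × 0.57210^3 × 0.42790^0 = 1 × 0.18724742 × 1.0000 = 0.187247
Relative intensity = 0.187247 / 0.420153 × 100 = 44.6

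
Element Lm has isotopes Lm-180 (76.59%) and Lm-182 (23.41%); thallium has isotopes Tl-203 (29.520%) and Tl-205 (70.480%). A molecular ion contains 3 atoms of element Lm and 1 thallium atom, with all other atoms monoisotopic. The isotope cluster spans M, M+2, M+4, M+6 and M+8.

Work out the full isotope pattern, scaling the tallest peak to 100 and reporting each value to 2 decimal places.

30.26 : 100.00 : 74.73 : 21.11 : 2.06

Element Lm pattern (n=3): 0.44927909 : 0.41197115 : 0.12592042 : 0.01282934
Thallium pattern (n=1): 0.2952 : 0.7048
Convolve the two distributions (both contribute in 2-u steps):
  M: 0.44927909×0.2952 = 0.132627
  M+2: 0.44927909×0.7048 + 0.41197115×0.2952 = 0.438266
  M+4: 0.41197115×0.7048 + 0.12592042×0.2952 = 0.327529
  M+6: 0.12592042×0.7048 + 0.01282934×0.2952 = 0.092536
  M+8: 0.01282934×0.7048 = 0.009042
Scale to base peak (0.438266) = 100: 30.26 : 100.00 : 74.73 : 21.11 : 2.06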